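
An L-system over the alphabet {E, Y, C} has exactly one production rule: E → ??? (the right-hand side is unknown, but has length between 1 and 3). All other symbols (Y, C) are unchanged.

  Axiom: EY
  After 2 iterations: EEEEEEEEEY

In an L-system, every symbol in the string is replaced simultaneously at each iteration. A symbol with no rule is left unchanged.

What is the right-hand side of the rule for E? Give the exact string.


Answer: EEE

Derivation:
Trying E → EEE:
  Step 0: EY
  Step 1: EEEY
  Step 2: EEEEEEEEEY
Matches the given result.


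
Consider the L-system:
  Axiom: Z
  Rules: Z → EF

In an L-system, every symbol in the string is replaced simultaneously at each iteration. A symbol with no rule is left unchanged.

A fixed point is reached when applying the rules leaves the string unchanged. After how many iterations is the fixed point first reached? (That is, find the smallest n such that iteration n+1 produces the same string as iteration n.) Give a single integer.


Step 0: Z
Step 1: EF
Step 2: EF  (unchanged — fixed point at step 1)

Answer: 1


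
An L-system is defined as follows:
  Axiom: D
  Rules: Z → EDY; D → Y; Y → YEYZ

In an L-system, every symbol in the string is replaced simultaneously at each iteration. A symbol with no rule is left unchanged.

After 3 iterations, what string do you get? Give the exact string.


Answer: YEYZEYEYZEDY

Derivation:
Step 0: D
Step 1: Y
Step 2: YEYZ
Step 3: YEYZEYEYZEDY


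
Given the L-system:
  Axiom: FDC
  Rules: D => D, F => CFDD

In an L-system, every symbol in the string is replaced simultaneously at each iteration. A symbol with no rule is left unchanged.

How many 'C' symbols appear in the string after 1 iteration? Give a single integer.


Answer: 2

Derivation:
Step 0: FDC  (1 'C')
Step 1: CFDDDC  (2 'C')


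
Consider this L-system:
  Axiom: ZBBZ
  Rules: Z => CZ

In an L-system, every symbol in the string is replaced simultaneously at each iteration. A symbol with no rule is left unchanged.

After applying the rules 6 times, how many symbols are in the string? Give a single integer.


Answer: 16

Derivation:
Step 0: length = 4
Step 1: length = 6
Step 2: length = 8
Step 3: length = 10
Step 4: length = 12
Step 5: length = 14
Step 6: length = 16


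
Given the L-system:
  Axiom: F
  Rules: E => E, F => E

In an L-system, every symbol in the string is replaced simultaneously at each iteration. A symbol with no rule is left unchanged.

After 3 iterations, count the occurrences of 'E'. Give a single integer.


Answer: 1

Derivation:
Step 0: F  (0 'E')
Step 1: E  (1 'E')
Step 2: E  (1 'E')
Step 3: E  (1 'E')


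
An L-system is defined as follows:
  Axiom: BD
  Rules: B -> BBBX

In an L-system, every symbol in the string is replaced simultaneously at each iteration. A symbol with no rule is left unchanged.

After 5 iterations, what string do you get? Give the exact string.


Step 0: BD
Step 1: BBBXD
Step 2: BBBXBBBXBBBXXD
Step 3: BBBXBBBXBBBXXBBBXBBBXBBBXXBBBXBBBXBBBXXXD
Step 4: BBBXBBBXBBBXXBBBXBBBXBBBXXBBBXBBBXBBBXXXBBBXBBBXBBBXXBBBXBBBXBBBXXBBBXBBBXBBBXXXBBBXBBBXBBBXXBBBXBBBXBBBXXBBBXBBBXBBBXXXXD
Step 5: BBBXBBBXBBBXXBBBXBBBXBBBXXBBBXBBBXBBBXXXBBBXBBBXBBBXXBBBXBBBXBBBXXBBBXBBBXBBBXXXBBBXBBBXBBBXXBBBXBBBXBBBXXBBBXBBBXBBBXXXXBBBXBBBXBBBXXBBBXBBBXBBBXXBBBXBBBXBBBXXXBBBXBBBXBBBXXBBBXBBBXBBBXXBBBXBBBXBBBXXXBBBXBBBXBBBXXBBBXBBBXBBBXXBBBXBBBXBBBXXXXBBBXBBBXBBBXXBBBXBBBXBBBXXBBBXBBBXBBBXXXBBBXBBBXBBBXXBBBXBBBXBBBXXBBBXBBBXBBBXXXBBBXBBBXBBBXXBBBXBBBXBBBXXBBBXBBBXBBBXXXXXD

Answer: BBBXBBBXBBBXXBBBXBBBXBBBXXBBBXBBBXBBBXXXBBBXBBBXBBBXXBBBXBBBXBBBXXBBBXBBBXBBBXXXBBBXBBBXBBBXXBBBXBBBXBBBXXBBBXBBBXBBBXXXXBBBXBBBXBBBXXBBBXBBBXBBBXXBBBXBBBXBBBXXXBBBXBBBXBBBXXBBBXBBBXBBBXXBBBXBBBXBBBXXXBBBXBBBXBBBXXBBBXBBBXBBBXXBBBXBBBXBBBXXXXBBBXBBBXBBBXXBBBXBBBXBBBXXBBBXBBBXBBBXXXBBBXBBBXBBBXXBBBXBBBXBBBXXBBBXBBBXBBBXXXBBBXBBBXBBBXXBBBXBBBXBBBXXBBBXBBBXBBBXXXXXD


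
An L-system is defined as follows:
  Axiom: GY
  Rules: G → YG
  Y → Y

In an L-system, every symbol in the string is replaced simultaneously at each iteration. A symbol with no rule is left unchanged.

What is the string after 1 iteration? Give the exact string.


Step 0: GY
Step 1: YGY

Answer: YGY


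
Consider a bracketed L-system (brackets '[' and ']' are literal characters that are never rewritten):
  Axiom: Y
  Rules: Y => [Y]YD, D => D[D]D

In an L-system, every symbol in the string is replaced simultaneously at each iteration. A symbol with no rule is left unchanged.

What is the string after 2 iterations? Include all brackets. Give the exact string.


Step 0: Y
Step 1: [Y]YD
Step 2: [[Y]YD][Y]YDD[D]D

Answer: [[Y]YD][Y]YDD[D]D


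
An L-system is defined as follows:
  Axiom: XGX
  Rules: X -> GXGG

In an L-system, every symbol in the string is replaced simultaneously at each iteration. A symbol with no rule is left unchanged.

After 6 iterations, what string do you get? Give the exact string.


Step 0: XGX
Step 1: GXGGGGXGG
Step 2: GGXGGGGGGGXGGGG
Step 3: GGGXGGGGGGGGGGXGGGGGG
Step 4: GGGGXGGGGGGGGGGGGGXGGGGGGGG
Step 5: GGGGGXGGGGGGGGGGGGGGGGXGGGGGGGGGG
Step 6: GGGGGGXGGGGGGGGGGGGGGGGGGGXGGGGGGGGGGGG

Answer: GGGGGGXGGGGGGGGGGGGGGGGGGGXGGGGGGGGGGGG


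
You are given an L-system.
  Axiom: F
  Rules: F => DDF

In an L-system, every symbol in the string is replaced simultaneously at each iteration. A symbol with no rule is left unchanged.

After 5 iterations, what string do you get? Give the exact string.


Answer: DDDDDDDDDDF

Derivation:
Step 0: F
Step 1: DDF
Step 2: DDDDF
Step 3: DDDDDDF
Step 4: DDDDDDDDF
Step 5: DDDDDDDDDDF


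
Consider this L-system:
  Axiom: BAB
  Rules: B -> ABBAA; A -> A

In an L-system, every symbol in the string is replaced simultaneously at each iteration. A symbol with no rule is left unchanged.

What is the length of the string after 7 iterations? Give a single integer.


Answer: 1019

Derivation:
Step 0: length = 3
Step 1: length = 11
Step 2: length = 27
Step 3: length = 59
Step 4: length = 123
Step 5: length = 251
Step 6: length = 507
Step 7: length = 1019


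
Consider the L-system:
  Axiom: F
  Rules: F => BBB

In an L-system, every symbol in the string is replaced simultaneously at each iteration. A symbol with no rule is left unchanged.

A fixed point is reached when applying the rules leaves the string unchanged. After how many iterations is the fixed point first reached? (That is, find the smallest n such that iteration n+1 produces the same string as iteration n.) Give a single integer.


Step 0: F
Step 1: BBB
Step 2: BBB  (unchanged — fixed point at step 1)

Answer: 1


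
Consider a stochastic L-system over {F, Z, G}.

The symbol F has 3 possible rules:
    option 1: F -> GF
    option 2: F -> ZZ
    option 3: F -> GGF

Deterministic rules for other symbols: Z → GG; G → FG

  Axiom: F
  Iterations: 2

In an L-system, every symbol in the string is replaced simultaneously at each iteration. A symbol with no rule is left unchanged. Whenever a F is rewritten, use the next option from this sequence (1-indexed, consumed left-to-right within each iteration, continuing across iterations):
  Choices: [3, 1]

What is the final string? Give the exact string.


Answer: FGFGGF

Derivation:
Step 0: F
Step 1: GGF  (used choices [3])
Step 2: FGFGGF  (used choices [1])


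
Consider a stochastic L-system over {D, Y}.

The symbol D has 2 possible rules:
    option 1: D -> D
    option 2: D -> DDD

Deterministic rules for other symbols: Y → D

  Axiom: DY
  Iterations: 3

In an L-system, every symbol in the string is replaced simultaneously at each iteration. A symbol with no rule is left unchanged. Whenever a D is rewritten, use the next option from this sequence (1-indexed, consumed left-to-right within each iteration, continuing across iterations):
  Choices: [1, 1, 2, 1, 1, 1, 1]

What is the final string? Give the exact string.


Answer: DDDD

Derivation:
Step 0: DY
Step 1: DD  (used choices [1])
Step 2: DDDD  (used choices [1, 2])
Step 3: DDDD  (used choices [1, 1, 1, 1])


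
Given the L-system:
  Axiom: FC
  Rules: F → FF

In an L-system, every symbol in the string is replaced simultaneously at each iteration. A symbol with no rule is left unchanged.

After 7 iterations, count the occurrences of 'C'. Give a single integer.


Answer: 1

Derivation:
Step 0: FC  (1 'C')
Step 1: FFC  (1 'C')
Step 2: FFFFC  (1 'C')
Step 3: FFFFFFFFC  (1 'C')
Step 4: FFFFFFFFFFFFFFFFC  (1 'C')
Step 5: FFFFFFFFFFFFFFFFFFFFFFFFFFFFFFFFC  (1 'C')
Step 6: FFFFFFFFFFFFFFFFFFFFFFFFFFFFFFFFFFFFFFFFFFFFFFFFFFFFFFFFFFFFFFFFC  (1 'C')
Step 7: FFFFFFFFFFFFFFFFFFFFFFFFFFFFFFFFFFFFFFFFFFFFFFFFFFFFFFFFFFFFFFFFFFFFFFFFFFFFFFFFFFFFFFFFFFFFFFFFFFFFFFFFFFFFFFFFFFFFFFFFFFFFFFFFC  (1 'C')


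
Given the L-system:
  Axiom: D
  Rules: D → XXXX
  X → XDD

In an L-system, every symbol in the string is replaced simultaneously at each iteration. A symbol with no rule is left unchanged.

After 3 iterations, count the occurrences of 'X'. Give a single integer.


Answer: 36

Derivation:
Step 0: D  (0 'X')
Step 1: XXXX  (4 'X')
Step 2: XDDXDDXDDXDD  (4 'X')
Step 3: XDDXXXXXXXXXDDXXXXXXXXXDDXXXXXXXXXDDXXXXXXXX  (36 'X')


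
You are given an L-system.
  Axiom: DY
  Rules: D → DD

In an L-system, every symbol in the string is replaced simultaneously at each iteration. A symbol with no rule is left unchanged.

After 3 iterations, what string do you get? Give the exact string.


Step 0: DY
Step 1: DDY
Step 2: DDDDY
Step 3: DDDDDDDDY

Answer: DDDDDDDDY


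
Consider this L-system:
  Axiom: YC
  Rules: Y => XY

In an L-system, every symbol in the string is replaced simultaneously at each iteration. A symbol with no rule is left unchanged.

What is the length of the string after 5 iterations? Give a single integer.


Answer: 7

Derivation:
Step 0: length = 2
Step 1: length = 3
Step 2: length = 4
Step 3: length = 5
Step 4: length = 6
Step 5: length = 7


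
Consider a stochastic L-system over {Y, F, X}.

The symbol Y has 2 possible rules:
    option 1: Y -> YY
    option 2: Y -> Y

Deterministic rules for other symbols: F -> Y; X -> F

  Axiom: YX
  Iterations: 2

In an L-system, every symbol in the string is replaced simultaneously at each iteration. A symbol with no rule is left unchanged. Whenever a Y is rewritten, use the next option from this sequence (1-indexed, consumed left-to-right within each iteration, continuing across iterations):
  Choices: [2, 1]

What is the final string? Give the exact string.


Step 0: YX
Step 1: YF  (used choices [2])
Step 2: YYY  (used choices [1])

Answer: YYY


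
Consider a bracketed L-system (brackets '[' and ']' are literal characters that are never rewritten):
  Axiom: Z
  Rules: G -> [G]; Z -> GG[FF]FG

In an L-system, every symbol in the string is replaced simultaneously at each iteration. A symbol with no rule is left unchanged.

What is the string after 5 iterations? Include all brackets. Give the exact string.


Answer: [[[[G]]]][[[[G]]]][FF]F[[[[G]]]]

Derivation:
Step 0: Z
Step 1: GG[FF]FG
Step 2: [G][G][FF]F[G]
Step 3: [[G]][[G]][FF]F[[G]]
Step 4: [[[G]]][[[G]]][FF]F[[[G]]]
Step 5: [[[[G]]]][[[[G]]]][FF]F[[[[G]]]]


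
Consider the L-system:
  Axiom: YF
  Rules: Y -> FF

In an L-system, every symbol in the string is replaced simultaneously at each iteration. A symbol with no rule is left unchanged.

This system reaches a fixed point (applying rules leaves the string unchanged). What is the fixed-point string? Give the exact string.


Step 0: YF
Step 1: FFF
Step 2: FFF  (unchanged — fixed point at step 1)

Answer: FFF


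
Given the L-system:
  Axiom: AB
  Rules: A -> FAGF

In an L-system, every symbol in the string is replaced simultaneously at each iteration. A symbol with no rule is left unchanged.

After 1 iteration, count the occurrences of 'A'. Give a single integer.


Step 0: AB  (1 'A')
Step 1: FAGFB  (1 'A')

Answer: 1


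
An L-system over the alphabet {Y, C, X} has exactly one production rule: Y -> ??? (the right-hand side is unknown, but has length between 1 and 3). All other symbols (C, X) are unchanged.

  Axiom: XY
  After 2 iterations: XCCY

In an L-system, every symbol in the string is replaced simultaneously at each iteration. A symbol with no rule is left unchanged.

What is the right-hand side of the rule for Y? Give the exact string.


Trying Y -> CY:
  Step 0: XY
  Step 1: XCY
  Step 2: XCCY
Matches the given result.

Answer: CY


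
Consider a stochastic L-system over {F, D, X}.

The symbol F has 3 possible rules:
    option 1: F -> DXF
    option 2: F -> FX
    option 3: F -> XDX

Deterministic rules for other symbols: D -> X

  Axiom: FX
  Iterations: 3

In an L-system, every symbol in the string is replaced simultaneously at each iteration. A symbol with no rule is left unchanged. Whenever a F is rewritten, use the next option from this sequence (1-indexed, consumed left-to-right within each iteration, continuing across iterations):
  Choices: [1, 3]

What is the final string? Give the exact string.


Step 0: FX
Step 1: DXFX  (used choices [1])
Step 2: XXXDXX  (used choices [3])
Step 3: XXXXXX  (used choices [])

Answer: XXXXXX


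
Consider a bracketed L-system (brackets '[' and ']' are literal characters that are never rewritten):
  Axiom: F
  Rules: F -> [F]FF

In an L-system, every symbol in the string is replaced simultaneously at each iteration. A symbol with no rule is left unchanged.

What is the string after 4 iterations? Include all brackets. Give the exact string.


Step 0: F
Step 1: [F]FF
Step 2: [[F]FF][F]FF[F]FF
Step 3: [[[F]FF][F]FF[F]FF][[F]FF][F]FF[F]FF[[F]FF][F]FF[F]FF
Step 4: [[[[F]FF][F]FF[F]FF][[F]FF][F]FF[F]FF[[F]FF][F]FF[F]FF][[[F]FF][F]FF[F]FF][[F]FF][F]FF[F]FF[[F]FF][F]FF[F]FF[[[F]FF][F]FF[F]FF][[F]FF][F]FF[F]FF[[F]FF][F]FF[F]FF

Answer: [[[[F]FF][F]FF[F]FF][[F]FF][F]FF[F]FF[[F]FF][F]FF[F]FF][[[F]FF][F]FF[F]FF][[F]FF][F]FF[F]FF[[F]FF][F]FF[F]FF[[[F]FF][F]FF[F]FF][[F]FF][F]FF[F]FF[[F]FF][F]FF[F]FF


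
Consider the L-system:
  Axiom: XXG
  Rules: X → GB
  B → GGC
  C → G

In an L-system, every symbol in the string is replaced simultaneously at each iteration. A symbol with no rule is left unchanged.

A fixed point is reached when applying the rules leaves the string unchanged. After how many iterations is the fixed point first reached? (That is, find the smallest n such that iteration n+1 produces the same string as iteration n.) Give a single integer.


Step 0: XXG
Step 1: GBGBG
Step 2: GGGCGGGCG
Step 3: GGGGGGGGG
Step 4: GGGGGGGGG  (unchanged — fixed point at step 3)

Answer: 3


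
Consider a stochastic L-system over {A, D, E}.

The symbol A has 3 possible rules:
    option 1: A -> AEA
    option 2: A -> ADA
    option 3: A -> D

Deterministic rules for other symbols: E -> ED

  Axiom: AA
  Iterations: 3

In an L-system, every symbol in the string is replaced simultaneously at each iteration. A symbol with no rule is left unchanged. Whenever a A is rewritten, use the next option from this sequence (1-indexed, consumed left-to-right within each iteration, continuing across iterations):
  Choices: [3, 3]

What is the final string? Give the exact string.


Step 0: AA
Step 1: DD  (used choices [3, 3])
Step 2: DD  (used choices [])
Step 3: DD  (used choices [])

Answer: DD


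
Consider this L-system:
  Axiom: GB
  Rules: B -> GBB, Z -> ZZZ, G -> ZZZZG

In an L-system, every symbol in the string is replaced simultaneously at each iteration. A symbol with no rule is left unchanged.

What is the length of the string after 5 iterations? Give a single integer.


Step 0: length = 2
Step 1: length = 8
Step 2: length = 28
Step 3: length = 92
Step 4: length = 292
Step 5: length = 908

Answer: 908


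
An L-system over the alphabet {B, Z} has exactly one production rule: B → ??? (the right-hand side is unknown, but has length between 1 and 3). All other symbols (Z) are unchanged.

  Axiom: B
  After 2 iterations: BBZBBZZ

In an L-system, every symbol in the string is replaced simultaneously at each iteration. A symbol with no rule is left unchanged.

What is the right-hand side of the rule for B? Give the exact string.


Answer: BBZ

Derivation:
Trying B → BBZ:
  Step 0: B
  Step 1: BBZ
  Step 2: BBZBBZZ
Matches the given result.


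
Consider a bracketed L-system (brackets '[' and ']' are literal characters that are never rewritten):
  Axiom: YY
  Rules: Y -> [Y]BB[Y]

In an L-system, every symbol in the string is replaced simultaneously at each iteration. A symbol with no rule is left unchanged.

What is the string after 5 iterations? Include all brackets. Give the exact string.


Answer: [[[[[Y]BB[Y]]BB[[Y]BB[Y]]]BB[[[Y]BB[Y]]BB[[Y]BB[Y]]]]BB[[[[Y]BB[Y]]BB[[Y]BB[Y]]]BB[[[Y]BB[Y]]BB[[Y]BB[Y]]]]]BB[[[[[Y]BB[Y]]BB[[Y]BB[Y]]]BB[[[Y]BB[Y]]BB[[Y]BB[Y]]]]BB[[[[Y]BB[Y]]BB[[Y]BB[Y]]]BB[[[Y]BB[Y]]BB[[Y]BB[Y]]]]][[[[[Y]BB[Y]]BB[[Y]BB[Y]]]BB[[[Y]BB[Y]]BB[[Y]BB[Y]]]]BB[[[[Y]BB[Y]]BB[[Y]BB[Y]]]BB[[[Y]BB[Y]]BB[[Y]BB[Y]]]]]BB[[[[[Y]BB[Y]]BB[[Y]BB[Y]]]BB[[[Y]BB[Y]]BB[[Y]BB[Y]]]]BB[[[[Y]BB[Y]]BB[[Y]BB[Y]]]BB[[[Y]BB[Y]]BB[[Y]BB[Y]]]]]

Derivation:
Step 0: YY
Step 1: [Y]BB[Y][Y]BB[Y]
Step 2: [[Y]BB[Y]]BB[[Y]BB[Y]][[Y]BB[Y]]BB[[Y]BB[Y]]
Step 3: [[[Y]BB[Y]]BB[[Y]BB[Y]]]BB[[[Y]BB[Y]]BB[[Y]BB[Y]]][[[Y]BB[Y]]BB[[Y]BB[Y]]]BB[[[Y]BB[Y]]BB[[Y]BB[Y]]]
Step 4: [[[[Y]BB[Y]]BB[[Y]BB[Y]]]BB[[[Y]BB[Y]]BB[[Y]BB[Y]]]]BB[[[[Y]BB[Y]]BB[[Y]BB[Y]]]BB[[[Y]BB[Y]]BB[[Y]BB[Y]]]][[[[Y]BB[Y]]BB[[Y]BB[Y]]]BB[[[Y]BB[Y]]BB[[Y]BB[Y]]]]BB[[[[Y]BB[Y]]BB[[Y]BB[Y]]]BB[[[Y]BB[Y]]BB[[Y]BB[Y]]]]
Step 5: [[[[[Y]BB[Y]]BB[[Y]BB[Y]]]BB[[[Y]BB[Y]]BB[[Y]BB[Y]]]]BB[[[[Y]BB[Y]]BB[[Y]BB[Y]]]BB[[[Y]BB[Y]]BB[[Y]BB[Y]]]]]BB[[[[[Y]BB[Y]]BB[[Y]BB[Y]]]BB[[[Y]BB[Y]]BB[[Y]BB[Y]]]]BB[[[[Y]BB[Y]]BB[[Y]BB[Y]]]BB[[[Y]BB[Y]]BB[[Y]BB[Y]]]]][[[[[Y]BB[Y]]BB[[Y]BB[Y]]]BB[[[Y]BB[Y]]BB[[Y]BB[Y]]]]BB[[[[Y]BB[Y]]BB[[Y]BB[Y]]]BB[[[Y]BB[Y]]BB[[Y]BB[Y]]]]]BB[[[[[Y]BB[Y]]BB[[Y]BB[Y]]]BB[[[Y]BB[Y]]BB[[Y]BB[Y]]]]BB[[[[Y]BB[Y]]BB[[Y]BB[Y]]]BB[[[Y]BB[Y]]BB[[Y]BB[Y]]]]]


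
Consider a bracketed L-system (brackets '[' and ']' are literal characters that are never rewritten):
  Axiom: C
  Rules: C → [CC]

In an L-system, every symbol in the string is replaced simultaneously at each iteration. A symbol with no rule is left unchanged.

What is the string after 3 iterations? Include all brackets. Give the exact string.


Step 0: C
Step 1: [CC]
Step 2: [[CC][CC]]
Step 3: [[[CC][CC]][[CC][CC]]]

Answer: [[[CC][CC]][[CC][CC]]]


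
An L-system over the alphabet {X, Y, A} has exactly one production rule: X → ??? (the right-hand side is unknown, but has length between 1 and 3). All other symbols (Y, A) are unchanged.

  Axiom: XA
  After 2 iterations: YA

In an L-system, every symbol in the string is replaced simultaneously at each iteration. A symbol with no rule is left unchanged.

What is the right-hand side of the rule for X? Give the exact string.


Trying X → Y:
  Step 0: XA
  Step 1: YA
  Step 2: YA
Matches the given result.

Answer: Y


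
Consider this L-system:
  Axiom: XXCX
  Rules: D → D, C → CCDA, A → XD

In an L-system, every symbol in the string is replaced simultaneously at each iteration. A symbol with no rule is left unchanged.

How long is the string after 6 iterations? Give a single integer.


Answer: 224

Derivation:
Step 0: length = 4
Step 1: length = 7
Step 2: length = 14
Step 3: length = 28
Step 4: length = 56
Step 5: length = 112
Step 6: length = 224


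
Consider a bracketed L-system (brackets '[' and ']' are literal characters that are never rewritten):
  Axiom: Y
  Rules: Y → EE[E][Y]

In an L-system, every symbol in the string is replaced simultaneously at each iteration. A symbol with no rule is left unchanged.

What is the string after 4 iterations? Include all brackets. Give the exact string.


Step 0: Y
Step 1: EE[E][Y]
Step 2: EE[E][EE[E][Y]]
Step 3: EE[E][EE[E][EE[E][Y]]]
Step 4: EE[E][EE[E][EE[E][EE[E][Y]]]]

Answer: EE[E][EE[E][EE[E][EE[E][Y]]]]


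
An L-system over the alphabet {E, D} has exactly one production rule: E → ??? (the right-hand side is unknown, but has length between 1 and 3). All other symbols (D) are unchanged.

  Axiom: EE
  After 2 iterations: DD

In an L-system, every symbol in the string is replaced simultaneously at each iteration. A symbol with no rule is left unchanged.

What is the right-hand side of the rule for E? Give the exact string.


Trying E → D:
  Step 0: EE
  Step 1: DD
  Step 2: DD
Matches the given result.

Answer: D


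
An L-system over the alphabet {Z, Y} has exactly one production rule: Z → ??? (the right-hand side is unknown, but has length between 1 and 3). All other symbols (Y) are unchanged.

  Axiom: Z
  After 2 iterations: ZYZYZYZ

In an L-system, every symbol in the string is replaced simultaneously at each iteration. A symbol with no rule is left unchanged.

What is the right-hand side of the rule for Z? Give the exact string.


Answer: ZYZ

Derivation:
Trying Z → ZYZ:
  Step 0: Z
  Step 1: ZYZ
  Step 2: ZYZYZYZ
Matches the given result.


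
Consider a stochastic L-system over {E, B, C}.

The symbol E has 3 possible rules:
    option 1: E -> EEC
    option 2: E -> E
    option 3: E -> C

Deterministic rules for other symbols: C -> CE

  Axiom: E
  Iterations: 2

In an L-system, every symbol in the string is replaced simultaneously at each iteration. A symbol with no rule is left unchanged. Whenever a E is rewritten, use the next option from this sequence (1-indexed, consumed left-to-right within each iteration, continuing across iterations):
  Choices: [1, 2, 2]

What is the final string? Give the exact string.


Answer: EECE

Derivation:
Step 0: E
Step 1: EEC  (used choices [1])
Step 2: EECE  (used choices [2, 2])


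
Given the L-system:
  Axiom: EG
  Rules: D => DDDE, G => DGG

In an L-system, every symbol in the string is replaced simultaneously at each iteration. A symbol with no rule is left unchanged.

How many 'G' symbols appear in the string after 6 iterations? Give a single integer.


Answer: 64

Derivation:
Step 0: length=2, 'G' count=1
Step 1: length=4, 'G' count=2
Step 2: length=11, 'G' count=4
Step 3: length=34, 'G' count=8
Step 4: length=107, 'G' count=16
Step 5: length=334, 'G' count=32
Step 6: length=1031, 'G' count=64
Final string: EDDDEDDDEDDDEEDDDEDDDEDDDEEDDDEDDDEDDDEEEDDDEDDDEDDDEEDDDEDDDEDDDEEDDDEDDDEDDDEEEDDDEDDDEDDDEEDDDEDDDEDDDEEDDDEDDDEDDDEEEEDDDEDDDEDDDEEDDDEDDDEDDDEEDDDEDDDEDDDEEEDDDEDDDEDDDEEDDDEDDDEDDDEEDDDEDDDEDDDEEEDDDEDDDEDDDEEDDDEDDDEDDDEEDDDEDDDEDDDEEEEDDDEDDDEDDDEEDDDEDDDEDDDEEDDDEDDDEDDDEEEDDDEDDDEDDDEEDDDEDDDEDDDEEDDDEDDDEDDDEEEDDDEDDDEDDDEEDDDEDDDEDDDEEDDDEDDDEDDDEEEEEDDDEDDDEDDDEEDDDEDDDEDDDEEDDDEDDDEDDDEEEDDDEDDDEDDDEEDDDEDDDEDDDEEDDDEDDDEDDDEEEDDDEDDDEDDDEEDDDEDDDEDDDEEDDDEDDDEDDDEEEEDDDEDDDEDDDEEDDDEDDDEDDDEEDDDEDDDEDDDEEEDDDEDDDEDDDEEDDDEDGGDGGDDDEDGGDGGDDDEDDDEDDDEEDDDEDGGDGGDDDEDGGDGGDDDEDDDEDDDEEDDDEDDDEDDDEEDDDEDDDEDDDEEEDDDEDDDEDDDEEDDDEDGGDGGDDDEDGGDGGDDDEDDDEDDDEEDDDEDGGDGGDDDEDGGDGGDDDEDDDEDDDEEDDDEDDDEDDDEEDDDEDDDEDDDEEEDDDEDDDEDDDEEDDDEDDDEDDDEEDDDEDDDEDDDEEEDDDEDDDEDDDEEDDDEDDDEDDDEEDDDEDDDEDDDEEEEDDDEDDDEDDDEEDDDEDDDEDDDEEDDDEDDDEDDDEEEDDDEDDDEDDDEEDDDEDGGDGGDDDEDGGDGGDDDEDDDEDDDEEDDDEDGGDGGDDDEDGGDGGDDDEDDDEDDDEEDDDEDDDEDDDEEDDDEDDDEDDDEEEDDDEDDDEDDDEEDDDEDGGDGGDDDEDGGDGGDDDEDDDEDDDEEDDDEDGGDGGDDDEDGGDGG


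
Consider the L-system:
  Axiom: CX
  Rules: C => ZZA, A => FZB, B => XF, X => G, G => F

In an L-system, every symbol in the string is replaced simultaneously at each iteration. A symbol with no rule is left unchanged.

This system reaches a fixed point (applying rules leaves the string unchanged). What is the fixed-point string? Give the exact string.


Step 0: CX
Step 1: ZZAG
Step 2: ZZFZBF
Step 3: ZZFZXFF
Step 4: ZZFZGFF
Step 5: ZZFZFFF
Step 6: ZZFZFFF  (unchanged — fixed point at step 5)

Answer: ZZFZFFF


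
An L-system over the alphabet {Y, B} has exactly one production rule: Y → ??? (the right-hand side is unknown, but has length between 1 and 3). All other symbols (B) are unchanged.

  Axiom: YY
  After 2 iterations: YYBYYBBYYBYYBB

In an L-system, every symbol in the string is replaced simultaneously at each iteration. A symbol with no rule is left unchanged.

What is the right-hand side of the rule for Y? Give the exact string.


Trying Y → YYB:
  Step 0: YY
  Step 1: YYBYYB
  Step 2: YYBYYBBYYBYYBB
Matches the given result.

Answer: YYB


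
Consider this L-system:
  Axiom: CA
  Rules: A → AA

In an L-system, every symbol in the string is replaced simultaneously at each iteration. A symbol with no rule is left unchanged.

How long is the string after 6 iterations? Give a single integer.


Answer: 65

Derivation:
Step 0: length = 2
Step 1: length = 3
Step 2: length = 5
Step 3: length = 9
Step 4: length = 17
Step 5: length = 33
Step 6: length = 65


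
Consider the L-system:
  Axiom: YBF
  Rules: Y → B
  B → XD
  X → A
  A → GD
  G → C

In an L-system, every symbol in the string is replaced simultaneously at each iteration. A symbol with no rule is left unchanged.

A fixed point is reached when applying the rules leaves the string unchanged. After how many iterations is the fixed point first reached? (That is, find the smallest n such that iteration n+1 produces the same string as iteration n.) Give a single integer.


Step 0: YBF
Step 1: BXDF
Step 2: XDADF
Step 3: ADGDDF
Step 4: GDDCDDF
Step 5: CDDCDDF
Step 6: CDDCDDF  (unchanged — fixed point at step 5)

Answer: 5


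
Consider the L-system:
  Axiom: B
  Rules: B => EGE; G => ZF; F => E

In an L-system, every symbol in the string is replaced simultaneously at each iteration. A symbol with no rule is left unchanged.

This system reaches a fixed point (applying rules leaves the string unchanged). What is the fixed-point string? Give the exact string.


Step 0: B
Step 1: EGE
Step 2: EZFE
Step 3: EZEE
Step 4: EZEE  (unchanged — fixed point at step 3)

Answer: EZEE


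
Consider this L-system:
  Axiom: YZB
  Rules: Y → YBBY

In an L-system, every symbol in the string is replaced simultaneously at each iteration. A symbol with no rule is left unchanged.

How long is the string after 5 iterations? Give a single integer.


Step 0: length = 3
Step 1: length = 6
Step 2: length = 12
Step 3: length = 24
Step 4: length = 48
Step 5: length = 96

Answer: 96


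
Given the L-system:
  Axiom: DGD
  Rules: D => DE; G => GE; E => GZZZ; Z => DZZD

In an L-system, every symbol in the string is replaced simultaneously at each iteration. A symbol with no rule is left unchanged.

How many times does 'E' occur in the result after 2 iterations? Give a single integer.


Step 0: DGD  (0 'E')
Step 1: DEGEDE  (3 'E')
Step 2: DEGZZZGEGZZZDEGZZZ  (3 'E')

Answer: 3


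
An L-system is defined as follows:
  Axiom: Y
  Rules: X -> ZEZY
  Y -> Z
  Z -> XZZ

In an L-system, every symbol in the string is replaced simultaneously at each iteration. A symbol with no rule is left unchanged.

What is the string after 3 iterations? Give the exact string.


Step 0: Y
Step 1: Z
Step 2: XZZ
Step 3: ZEZYXZZXZZ

Answer: ZEZYXZZXZZ


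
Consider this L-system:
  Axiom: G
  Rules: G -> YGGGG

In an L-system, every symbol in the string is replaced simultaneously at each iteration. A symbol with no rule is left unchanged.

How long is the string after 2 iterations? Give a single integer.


Answer: 21

Derivation:
Step 0: length = 1
Step 1: length = 5
Step 2: length = 21


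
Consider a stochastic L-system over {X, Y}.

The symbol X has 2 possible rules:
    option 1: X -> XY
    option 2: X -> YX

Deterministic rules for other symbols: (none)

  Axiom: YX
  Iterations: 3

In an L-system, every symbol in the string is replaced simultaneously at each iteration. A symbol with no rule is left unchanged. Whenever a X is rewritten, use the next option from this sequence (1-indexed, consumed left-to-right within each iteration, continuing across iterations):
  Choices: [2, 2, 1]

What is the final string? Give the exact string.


Step 0: YX
Step 1: YYX  (used choices [2])
Step 2: YYYX  (used choices [2])
Step 3: YYYXY  (used choices [1])

Answer: YYYXY


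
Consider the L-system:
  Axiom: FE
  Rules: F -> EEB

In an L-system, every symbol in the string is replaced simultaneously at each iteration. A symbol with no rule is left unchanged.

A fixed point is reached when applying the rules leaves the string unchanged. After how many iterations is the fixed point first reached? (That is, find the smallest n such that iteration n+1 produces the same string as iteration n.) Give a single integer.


Answer: 1

Derivation:
Step 0: FE
Step 1: EEBE
Step 2: EEBE  (unchanged — fixed point at step 1)


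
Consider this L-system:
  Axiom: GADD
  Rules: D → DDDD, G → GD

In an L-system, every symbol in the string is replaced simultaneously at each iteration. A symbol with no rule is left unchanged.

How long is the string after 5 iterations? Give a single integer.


Step 0: length = 4
Step 1: length = 11
Step 2: length = 39
Step 3: length = 151
Step 4: length = 599
Step 5: length = 2391

Answer: 2391


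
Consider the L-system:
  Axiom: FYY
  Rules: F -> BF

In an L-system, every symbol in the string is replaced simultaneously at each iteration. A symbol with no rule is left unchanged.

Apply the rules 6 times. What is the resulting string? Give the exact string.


Answer: BBBBBBFYY

Derivation:
Step 0: FYY
Step 1: BFYY
Step 2: BBFYY
Step 3: BBBFYY
Step 4: BBBBFYY
Step 5: BBBBBFYY
Step 6: BBBBBBFYY


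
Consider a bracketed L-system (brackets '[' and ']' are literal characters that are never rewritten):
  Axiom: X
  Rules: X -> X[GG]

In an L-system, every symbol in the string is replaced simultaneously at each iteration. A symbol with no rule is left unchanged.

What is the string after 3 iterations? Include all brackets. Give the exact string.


Answer: X[GG][GG][GG]

Derivation:
Step 0: X
Step 1: X[GG]
Step 2: X[GG][GG]
Step 3: X[GG][GG][GG]


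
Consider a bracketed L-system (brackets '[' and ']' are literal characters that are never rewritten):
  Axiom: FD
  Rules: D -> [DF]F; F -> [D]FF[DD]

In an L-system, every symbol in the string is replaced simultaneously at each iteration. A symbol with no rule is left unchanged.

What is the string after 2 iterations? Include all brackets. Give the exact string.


Answer: [[DF]F][D]FF[DD][D]FF[DD][[DF]F[DF]F][[DF]F[D]FF[DD]][D]FF[DD]

Derivation:
Step 0: FD
Step 1: [D]FF[DD][DF]F
Step 2: [[DF]F][D]FF[DD][D]FF[DD][[DF]F[DF]F][[DF]F[D]FF[DD]][D]FF[DD]


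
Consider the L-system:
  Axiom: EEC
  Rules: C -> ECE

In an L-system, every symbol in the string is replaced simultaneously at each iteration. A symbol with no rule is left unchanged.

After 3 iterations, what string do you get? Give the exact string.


Step 0: EEC
Step 1: EEECE
Step 2: EEEECEE
Step 3: EEEEECEEE

Answer: EEEEECEEE


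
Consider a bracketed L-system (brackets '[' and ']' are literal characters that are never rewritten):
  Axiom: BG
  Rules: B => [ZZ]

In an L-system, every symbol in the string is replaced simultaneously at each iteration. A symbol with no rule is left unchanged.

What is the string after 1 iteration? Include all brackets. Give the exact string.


Step 0: BG
Step 1: [ZZ]G

Answer: [ZZ]G


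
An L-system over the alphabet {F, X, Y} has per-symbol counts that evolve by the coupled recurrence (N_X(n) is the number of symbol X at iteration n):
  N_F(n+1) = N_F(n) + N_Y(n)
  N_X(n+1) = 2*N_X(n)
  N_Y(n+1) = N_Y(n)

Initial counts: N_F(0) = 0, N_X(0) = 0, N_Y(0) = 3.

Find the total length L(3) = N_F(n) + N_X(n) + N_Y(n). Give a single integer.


Step 0: N_F=0, N_X=0, N_Y=3, L=3
Step 1: N_F=3, N_X=0, N_Y=3, L=6
Step 2: N_F=6, N_X=0, N_Y=3, L=9
Step 3: N_F=9, N_X=0, N_Y=3, L=12

Answer: 12


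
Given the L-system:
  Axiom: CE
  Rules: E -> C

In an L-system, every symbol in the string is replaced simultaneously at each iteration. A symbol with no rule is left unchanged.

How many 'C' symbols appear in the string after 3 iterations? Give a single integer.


Step 0: CE  (1 'C')
Step 1: CC  (2 'C')
Step 2: CC  (2 'C')
Step 3: CC  (2 'C')

Answer: 2


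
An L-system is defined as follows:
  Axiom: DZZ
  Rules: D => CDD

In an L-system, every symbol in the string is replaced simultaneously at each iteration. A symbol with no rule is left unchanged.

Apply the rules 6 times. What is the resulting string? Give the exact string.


Answer: CCCCCCDDCDDCCDDCDDCCCDDCDDCCDDCDDCCCCDDCDDCCDDCDDCCCDDCDDCCDDCDDCCCCCDDCDDCCDDCDDCCCDDCDDCCDDCDDCCCCDDCDDCCDDCDDCCCDDCDDCCDDCDDZZ

Derivation:
Step 0: DZZ
Step 1: CDDZZ
Step 2: CCDDCDDZZ
Step 3: CCCDDCDDCCDDCDDZZ
Step 4: CCCCDDCDDCCDDCDDCCCDDCDDCCDDCDDZZ
Step 5: CCCCCDDCDDCCDDCDDCCCDDCDDCCDDCDDCCCCDDCDDCCDDCDDCCCDDCDDCCDDCDDZZ
Step 6: CCCCCCDDCDDCCDDCDDCCCDDCDDCCDDCDDCCCCDDCDDCCDDCDDCCCDDCDDCCDDCDDCCCCCDDCDDCCDDCDDCCCDDCDDCCDDCDDCCCCDDCDDCCDDCDDCCCDDCDDCCDDCDDZZ


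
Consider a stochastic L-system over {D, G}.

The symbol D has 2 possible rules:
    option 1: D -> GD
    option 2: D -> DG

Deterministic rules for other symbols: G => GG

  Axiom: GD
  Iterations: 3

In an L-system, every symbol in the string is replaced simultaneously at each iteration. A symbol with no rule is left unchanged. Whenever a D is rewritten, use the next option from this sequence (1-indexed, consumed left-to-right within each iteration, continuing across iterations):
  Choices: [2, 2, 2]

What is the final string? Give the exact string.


Step 0: GD
Step 1: GGDG  (used choices [2])
Step 2: GGGGDGGG  (used choices [2])
Step 3: GGGGGGGGDGGGGGGG  (used choices [2])

Answer: GGGGGGGGDGGGGGGG


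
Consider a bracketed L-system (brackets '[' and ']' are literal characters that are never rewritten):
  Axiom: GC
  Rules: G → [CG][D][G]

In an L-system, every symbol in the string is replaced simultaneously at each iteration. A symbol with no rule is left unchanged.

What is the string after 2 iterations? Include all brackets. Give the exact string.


Step 0: GC
Step 1: [CG][D][G]C
Step 2: [C[CG][D][G]][D][[CG][D][G]]C

Answer: [C[CG][D][G]][D][[CG][D][G]]C


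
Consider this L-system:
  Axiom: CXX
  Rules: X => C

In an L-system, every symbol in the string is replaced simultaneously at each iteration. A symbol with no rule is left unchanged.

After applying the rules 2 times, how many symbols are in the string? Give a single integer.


Answer: 3

Derivation:
Step 0: length = 3
Step 1: length = 3
Step 2: length = 3


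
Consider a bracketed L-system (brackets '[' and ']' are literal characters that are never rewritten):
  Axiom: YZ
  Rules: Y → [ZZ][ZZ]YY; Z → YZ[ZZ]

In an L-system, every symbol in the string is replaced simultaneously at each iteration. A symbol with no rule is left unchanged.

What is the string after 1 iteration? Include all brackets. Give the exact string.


Step 0: YZ
Step 1: [ZZ][ZZ]YYYZ[ZZ]

Answer: [ZZ][ZZ]YYYZ[ZZ]


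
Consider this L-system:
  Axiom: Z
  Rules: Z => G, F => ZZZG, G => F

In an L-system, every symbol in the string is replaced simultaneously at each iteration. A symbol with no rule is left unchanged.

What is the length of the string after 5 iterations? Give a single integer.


Step 0: length = 1
Step 1: length = 1
Step 2: length = 1
Step 3: length = 4
Step 4: length = 4
Step 5: length = 7

Answer: 7


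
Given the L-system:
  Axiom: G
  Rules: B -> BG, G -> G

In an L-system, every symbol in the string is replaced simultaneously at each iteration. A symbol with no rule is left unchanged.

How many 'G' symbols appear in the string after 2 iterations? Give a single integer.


Step 0: G  (1 'G')
Step 1: G  (1 'G')
Step 2: G  (1 'G')

Answer: 1


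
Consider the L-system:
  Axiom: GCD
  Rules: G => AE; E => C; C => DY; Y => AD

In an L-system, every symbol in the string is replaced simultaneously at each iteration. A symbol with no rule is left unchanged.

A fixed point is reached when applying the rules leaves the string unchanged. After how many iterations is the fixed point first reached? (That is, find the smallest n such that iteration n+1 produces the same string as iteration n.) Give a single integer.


Answer: 4

Derivation:
Step 0: GCD
Step 1: AEDYD
Step 2: ACDADD
Step 3: ADYDADD
Step 4: ADADDADD
Step 5: ADADDADD  (unchanged — fixed point at step 4)


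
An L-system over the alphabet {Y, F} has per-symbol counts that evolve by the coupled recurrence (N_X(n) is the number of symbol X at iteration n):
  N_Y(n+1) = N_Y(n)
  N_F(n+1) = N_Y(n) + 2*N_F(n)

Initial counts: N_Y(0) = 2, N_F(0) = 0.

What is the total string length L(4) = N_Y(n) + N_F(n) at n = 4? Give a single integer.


Step 0: N_Y=2, N_F=0, L=2
Step 1: N_Y=2, N_F=2, L=4
Step 2: N_Y=2, N_F=6, L=8
Step 3: N_Y=2, N_F=14, L=16
Step 4: N_Y=2, N_F=30, L=32

Answer: 32


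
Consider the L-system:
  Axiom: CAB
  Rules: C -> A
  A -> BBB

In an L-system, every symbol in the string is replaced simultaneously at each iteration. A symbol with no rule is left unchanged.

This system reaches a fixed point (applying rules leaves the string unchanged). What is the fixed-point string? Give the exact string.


Step 0: CAB
Step 1: ABBBB
Step 2: BBBBBBB
Step 3: BBBBBBB  (unchanged — fixed point at step 2)

Answer: BBBBBBB


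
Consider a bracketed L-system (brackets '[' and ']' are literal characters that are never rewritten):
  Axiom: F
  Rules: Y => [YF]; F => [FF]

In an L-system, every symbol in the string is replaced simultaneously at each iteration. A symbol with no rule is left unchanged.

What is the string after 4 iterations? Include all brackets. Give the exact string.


Answer: [[[[FF][FF]][[FF][FF]]][[[FF][FF]][[FF][FF]]]]

Derivation:
Step 0: F
Step 1: [FF]
Step 2: [[FF][FF]]
Step 3: [[[FF][FF]][[FF][FF]]]
Step 4: [[[[FF][FF]][[FF][FF]]][[[FF][FF]][[FF][FF]]]]


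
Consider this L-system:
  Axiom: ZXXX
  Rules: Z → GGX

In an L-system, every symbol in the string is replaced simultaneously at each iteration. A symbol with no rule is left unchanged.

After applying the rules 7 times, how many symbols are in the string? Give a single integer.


Answer: 6

Derivation:
Step 0: length = 4
Step 1: length = 6
Step 2: length = 6
Step 3: length = 6
Step 4: length = 6
Step 5: length = 6
Step 6: length = 6
Step 7: length = 6


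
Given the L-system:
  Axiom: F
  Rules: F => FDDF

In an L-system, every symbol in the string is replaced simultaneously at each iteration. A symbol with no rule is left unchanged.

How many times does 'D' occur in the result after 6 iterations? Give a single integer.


Step 0: F  (0 'D')
Step 1: FDDF  (2 'D')
Step 2: FDDFDDFDDF  (6 'D')
Step 3: FDDFDDFDDFDDFDDFDDFDDF  (14 'D')
Step 4: FDDFDDFDDFDDFDDFDDFDDFDDFDDFDDFDDFDDFDDFDDFDDF  (30 'D')
Step 5: FDDFDDFDDFDDFDDFDDFDDFDDFDDFDDFDDFDDFDDFDDFDDFDDFDDFDDFDDFDDFDDFDDFDDFDDFDDFDDFDDFDDFDDFDDFDDF  (62 'D')
Step 6: FDDFDDFDDFDDFDDFDDFDDFDDFDDFDDFDDFDDFDDFDDFDDFDDFDDFDDFDDFDDFDDFDDFDDFDDFDDFDDFDDFDDFDDFDDFDDFDDFDDFDDFDDFDDFDDFDDFDDFDDFDDFDDFDDFDDFDDFDDFDDFDDFDDFDDFDDFDDFDDFDDFDDFDDFDDFDDFDDFDDFDDFDDFDDF  (126 'D')

Answer: 126


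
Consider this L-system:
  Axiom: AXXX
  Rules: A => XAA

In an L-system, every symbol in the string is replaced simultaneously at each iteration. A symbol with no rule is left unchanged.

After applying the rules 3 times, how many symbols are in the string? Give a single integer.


Answer: 18

Derivation:
Step 0: length = 4
Step 1: length = 6
Step 2: length = 10
Step 3: length = 18


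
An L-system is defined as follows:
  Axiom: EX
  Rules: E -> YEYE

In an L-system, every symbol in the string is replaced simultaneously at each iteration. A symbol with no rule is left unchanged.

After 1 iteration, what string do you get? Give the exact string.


Answer: YEYEX

Derivation:
Step 0: EX
Step 1: YEYEX


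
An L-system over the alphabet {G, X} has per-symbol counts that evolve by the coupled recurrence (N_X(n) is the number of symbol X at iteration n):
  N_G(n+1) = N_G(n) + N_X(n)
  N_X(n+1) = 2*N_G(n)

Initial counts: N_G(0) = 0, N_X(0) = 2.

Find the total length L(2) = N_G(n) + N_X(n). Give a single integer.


Answer: 6

Derivation:
Step 0: N_G=0, N_X=2, L=2
Step 1: N_G=2, N_X=0, L=2
Step 2: N_G=2, N_X=4, L=6


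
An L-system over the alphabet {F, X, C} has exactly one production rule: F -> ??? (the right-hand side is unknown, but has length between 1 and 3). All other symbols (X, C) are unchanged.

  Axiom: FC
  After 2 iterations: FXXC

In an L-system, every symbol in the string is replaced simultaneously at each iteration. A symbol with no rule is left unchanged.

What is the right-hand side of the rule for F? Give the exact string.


Answer: FX

Derivation:
Trying F -> FX:
  Step 0: FC
  Step 1: FXC
  Step 2: FXXC
Matches the given result.
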